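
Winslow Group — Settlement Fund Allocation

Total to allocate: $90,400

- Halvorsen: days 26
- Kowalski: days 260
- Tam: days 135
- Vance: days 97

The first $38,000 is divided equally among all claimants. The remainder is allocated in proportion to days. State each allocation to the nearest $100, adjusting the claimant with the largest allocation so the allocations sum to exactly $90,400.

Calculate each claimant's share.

Equal tier: $38,000 ÷ 4 = $9,500 apiece.
Remainder $52,400 by days (total 518): Halvorsen 2,630.12 → $2,600; Kowalski 26,301.16 → $26,300; Tam 13,656.37 → $13,700; Vance 9,812.36 → $9,800.
Totals: Halvorsen $9,500 + $2,600 = $12,100; Kowalski $9,500 + $26,300 = $35,800; Tam $9,500 + $13,700 = $23,200; Vance $9,500 + $9,800 = $19,300.

Halvorsen: $12,100; Kowalski: $35,800; Tam: $23,200; Vance: $19,300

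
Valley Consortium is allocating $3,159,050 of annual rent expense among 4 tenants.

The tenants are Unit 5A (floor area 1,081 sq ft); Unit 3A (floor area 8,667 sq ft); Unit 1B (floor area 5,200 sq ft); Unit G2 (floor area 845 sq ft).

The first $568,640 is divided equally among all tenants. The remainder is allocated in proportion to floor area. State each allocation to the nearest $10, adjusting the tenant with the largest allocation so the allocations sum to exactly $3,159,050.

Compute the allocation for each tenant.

First tranche $568,640 split equally: $142,160 each.
Remainder $2,590,410 by floor area (total 15,793): Unit 5A 177,308.50 → $177,310; Unit 3A 1,421,584.47 → $1,421,580; Unit 1B 852,917.88 → $852,920; Unit G2 138,599.15 → $138,600.
Totals: Unit 5A $142,160 + $177,310 = $319,470; Unit 3A $142,160 + $1,421,580 = $1,563,740; Unit 1B $142,160 + $852,920 = $995,080; Unit G2 $142,160 + $138,600 = $280,760.

Unit 5A: $319,470; Unit 3A: $1,563,740; Unit 1B: $995,080; Unit G2: $280,760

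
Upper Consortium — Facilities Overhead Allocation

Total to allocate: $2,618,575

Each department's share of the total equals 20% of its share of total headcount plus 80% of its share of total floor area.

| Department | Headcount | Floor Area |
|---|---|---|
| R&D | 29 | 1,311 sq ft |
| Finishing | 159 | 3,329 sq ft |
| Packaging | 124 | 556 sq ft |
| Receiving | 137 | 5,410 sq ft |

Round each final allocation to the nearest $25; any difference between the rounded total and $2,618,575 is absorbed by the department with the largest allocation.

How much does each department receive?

Totals — headcount 449, floor area 10,606.
Composite weights (20% headcount + 80% floor area): R&D 0.1118; Finishing 0.3219; Packaging 0.0972; Receiving 0.4691.
Unrounded shares: R&D 292,769.82; Finishing 842,990.52; Packaging 254,453.16; Receiving 1,228,361.49.
Rounded to nearest $25: R&D $292,775; Finishing $843,000; Packaging $254,450; Receiving $1,228,350. Sum = $2,618,575.
Sum already equals the total — no adjustment.

R&D: $292,775 · Finishing: $843,000 · Packaging: $254,450 · Receiving: $1,228,350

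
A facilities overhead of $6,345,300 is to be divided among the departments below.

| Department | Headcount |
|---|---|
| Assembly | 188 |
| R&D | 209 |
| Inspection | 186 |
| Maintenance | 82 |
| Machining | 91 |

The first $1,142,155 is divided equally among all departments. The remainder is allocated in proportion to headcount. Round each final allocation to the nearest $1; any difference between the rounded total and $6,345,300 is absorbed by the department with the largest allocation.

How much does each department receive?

$1,142,155 shared equally gives $228,431 per department.
Remainder $5,203,145 by headcount (total 756): Assembly 1,293,903.78 → $1,293,904; R&D 1,438,435.59 → $1,438,436; Inspection 1,280,138.85 → $1,280,139; Maintenance 564,362.29 → $564,362; Machining 626,304.49 → $626,304.
Totals: Assembly $228,431 + $1,293,904 = $1,522,335; R&D $228,431 + $1,438,436 = $1,666,867; Inspection $228,431 + $1,280,139 = $1,508,570; Maintenance $228,431 + $564,362 = $792,793; Machining $228,431 + $626,304 = $854,735.

Assembly: $1,522,335 | R&D: $1,666,867 | Inspection: $1,508,570 | Maintenance: $792,793 | Machining: $854,735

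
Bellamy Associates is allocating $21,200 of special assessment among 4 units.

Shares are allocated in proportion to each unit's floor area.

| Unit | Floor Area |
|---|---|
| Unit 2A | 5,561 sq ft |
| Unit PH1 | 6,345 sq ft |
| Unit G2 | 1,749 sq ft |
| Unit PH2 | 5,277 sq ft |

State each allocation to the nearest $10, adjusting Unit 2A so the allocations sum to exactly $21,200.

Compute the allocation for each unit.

Unit 2A: $6,220; Unit PH1: $7,110; Unit G2: $1,960; Unit PH2: $5,910

Floor area total: 18,932.
Raw shares: Unit 2A 5,561/18,932 × $21,200 = 6,227.19; Unit PH1 6,345/18,932 × $21,200 = 7,105.11; Unit G2 1,749/18,932 × $21,200 = 1,958.53; Unit PH2 5,277/18,932 × $21,200 = 5,909.17.
Rounded to nearest $10: Unit 2A $6,230; Unit PH1 $7,110; Unit G2 $1,960; Unit PH2 $5,910. Sum = $21,210.
Difference $21,200 − $21,210 = −$10 applied to Unit 2A: Unit 2A becomes $6,220.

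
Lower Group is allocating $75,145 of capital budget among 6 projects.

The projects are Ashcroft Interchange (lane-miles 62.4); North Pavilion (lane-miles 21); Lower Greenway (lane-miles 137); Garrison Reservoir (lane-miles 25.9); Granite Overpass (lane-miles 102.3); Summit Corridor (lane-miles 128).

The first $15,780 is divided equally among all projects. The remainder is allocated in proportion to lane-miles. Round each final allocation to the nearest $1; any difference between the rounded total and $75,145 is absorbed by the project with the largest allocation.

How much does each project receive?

$15,780 shared equally gives $2,630 per project.
Remainder $59,365 by lane-miles (total 476.6): Ashcroft Interchange 7,772.51 → $7,773; North Pavilion 2,615.75 → $2,616; Lower Greenway 17,064.63 → $17,065; Garrison Reservoir 3,226.09 → $3,226; Granite Overpass 12,742.42 → $12,742; Summit Corridor 15,943.60 → $15,944.
Rounding difference −$1 on remainder applied to Lower Greenway.
Totals: Ashcroft Interchange $2,630 + $7,773 = $10,403; North Pavilion $2,630 + $2,616 = $5,246; Lower Greenway $2,630 + $17,064 = $19,694; Garrison Reservoir $2,630 + $3,226 = $5,856; Granite Overpass $2,630 + $12,742 = $15,372; Summit Corridor $2,630 + $15,944 = $18,574.

Ashcroft Interchange: $10,403; North Pavilion: $5,246; Lower Greenway: $19,694; Garrison Reservoir: $5,856; Granite Overpass: $15,372; Summit Corridor: $18,574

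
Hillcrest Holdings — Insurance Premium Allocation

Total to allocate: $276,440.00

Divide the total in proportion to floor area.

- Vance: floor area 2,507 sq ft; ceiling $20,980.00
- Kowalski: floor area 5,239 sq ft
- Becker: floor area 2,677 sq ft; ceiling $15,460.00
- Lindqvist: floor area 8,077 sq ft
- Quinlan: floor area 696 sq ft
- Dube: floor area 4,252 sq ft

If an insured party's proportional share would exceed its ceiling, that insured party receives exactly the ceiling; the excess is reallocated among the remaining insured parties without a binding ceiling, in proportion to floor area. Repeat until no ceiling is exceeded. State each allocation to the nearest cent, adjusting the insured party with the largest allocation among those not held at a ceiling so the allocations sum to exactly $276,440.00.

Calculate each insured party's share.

Total floor area = 23,448.
Pro-rata shares before constraints: Vance 29,556.2555; Kowalski 61,765.1467; Becker 31,560.4691; Lindqvist 95,223.7240; Quinlan 8,205.4862; Dube 50,128.9185.
Capped: Vance ($20,980.00), Becker ($15,460.00); balance $240,000.00 reallocated over remaining floor area 18,264.
Remaining shares: Kowalski 68,843.6268 → $68,843.63; Lindqvist 106,136.6623 → $106,136.66; Quinlan 9,145.8607 → $9,145.86; Dube 55,873.8502 → $55,873.85.

Vance: $20,980.00 | Kowalski: $68,843.63 | Becker: $15,460.00 | Lindqvist: $106,136.66 | Quinlan: $9,145.86 | Dube: $55,873.85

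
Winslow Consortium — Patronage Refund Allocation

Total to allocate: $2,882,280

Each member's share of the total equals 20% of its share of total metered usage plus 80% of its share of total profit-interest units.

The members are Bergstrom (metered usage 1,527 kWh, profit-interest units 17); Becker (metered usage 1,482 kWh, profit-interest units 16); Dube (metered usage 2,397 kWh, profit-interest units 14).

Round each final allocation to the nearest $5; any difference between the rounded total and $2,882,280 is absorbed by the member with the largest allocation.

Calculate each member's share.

Bergstrom: $996,850 | Becker: $942,990 | Dube: $942,440

Metered usage total 5,406; profit-interest units total 47.
Blended shares (20% metered usage + 80% profit-interest units): Bergstrom 0.3459; Becker 0.3272; Dube 0.3270.
Raw shares: Bergstrom 996,849.47; Becker 942,990.92; Dube 942,439.61.
At nearest $5: Bergstrom $996,850; Becker $942,990; Dube $942,440. Sum = $2,882,280.
No rounding difference to absorb.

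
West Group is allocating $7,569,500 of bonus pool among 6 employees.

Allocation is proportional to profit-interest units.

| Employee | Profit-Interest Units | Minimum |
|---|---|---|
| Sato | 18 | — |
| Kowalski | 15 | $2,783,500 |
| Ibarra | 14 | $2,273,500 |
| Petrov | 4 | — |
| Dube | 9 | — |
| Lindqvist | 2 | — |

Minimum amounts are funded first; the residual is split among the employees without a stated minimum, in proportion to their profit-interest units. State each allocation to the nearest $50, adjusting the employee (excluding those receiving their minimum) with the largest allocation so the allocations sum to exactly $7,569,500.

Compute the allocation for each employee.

Sato: $1,370,450 · Kowalski: $2,783,500 · Ibarra: $2,273,500 · Petrov: $304,550 · Dube: $685,250 · Lindqvist: $152,250

Fund the minimums — Kowalski $2,783,500; Ibarra $2,273,500. Balance $2,512,500.
Balance split over remaining profit-interest units 33: Sato 1,370,454.55 → $1,370,450; Petrov 304,545.45 → $304,550; Dube 685,227.27 → $685,250; Lindqvist 152,272.73 → $152,250.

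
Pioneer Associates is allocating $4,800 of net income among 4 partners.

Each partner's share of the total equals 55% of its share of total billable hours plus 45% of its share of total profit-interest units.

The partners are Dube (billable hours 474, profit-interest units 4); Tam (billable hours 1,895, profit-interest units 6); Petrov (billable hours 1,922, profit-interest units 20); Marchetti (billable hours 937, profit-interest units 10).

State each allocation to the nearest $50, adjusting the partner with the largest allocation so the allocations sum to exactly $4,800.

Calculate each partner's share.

Totals — billable hours 5,228, profit-interest units 40.
Combined weights (55% billable hours + 45% profit-interest units): Dube 0.0949; Tam 0.2669; Petrov 0.4272; Marchetti 0.2111.
Raw shares: Dube 455.36; Tam 1,280.92; Petrov 2,050.56; Marchetti 1,013.16.
At nearest $50: Dube $450; Tam $1,300; Petrov $2,050; Marchetti $1,000. Sum = $4,800.
No rounding difference to absorb.

Dube: $450 · Tam: $1,300 · Petrov: $2,050 · Marchetti: $1,000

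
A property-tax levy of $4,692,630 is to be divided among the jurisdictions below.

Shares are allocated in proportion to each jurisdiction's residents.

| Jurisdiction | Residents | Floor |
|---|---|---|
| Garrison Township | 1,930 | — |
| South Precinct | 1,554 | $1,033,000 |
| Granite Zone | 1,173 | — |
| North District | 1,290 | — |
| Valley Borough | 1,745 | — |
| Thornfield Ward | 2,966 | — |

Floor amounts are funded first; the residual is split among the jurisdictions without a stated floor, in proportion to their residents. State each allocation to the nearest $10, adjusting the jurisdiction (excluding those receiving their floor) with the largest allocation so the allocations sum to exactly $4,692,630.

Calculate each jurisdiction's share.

Garrison Township: $775,820 · South Precinct: $1,033,000 · Granite Zone: $471,520 · North District: $518,550 · Valley Borough: $701,460 · Thornfield Ward: $1,192,280

Fund the minimums — South Precinct $1,033,000. Residual $3,659,630.
Residual split over remaining residents 9,104: Garrison Township 775,822.26 → $775,820; Granite Zone 471,523.07 → $471,520; North District 518,554.78 → $518,550; Valley Borough 701,455.88 → $701,460; Thornfield Ward 1,192,274.01 → $1,192,270.
Rounding difference +$10 applied to Thornfield Ward → $1,192,280.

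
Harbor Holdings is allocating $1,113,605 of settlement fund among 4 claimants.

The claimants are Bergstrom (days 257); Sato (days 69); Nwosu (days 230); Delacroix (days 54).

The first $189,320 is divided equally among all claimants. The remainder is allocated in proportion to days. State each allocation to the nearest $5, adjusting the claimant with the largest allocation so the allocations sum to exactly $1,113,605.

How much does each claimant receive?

Bergstrom: $436,745 · Sato: $151,880 · Nwosu: $395,830 · Delacroix: $129,150

Equal tier: $189,320 ÷ 4 = $47,330 apiece.
Remainder $924,285 by days (total 610): Bergstrom 389,411.88 → $389,410; Sato 104,550.27 → $104,550; Nwosu 348,500.90 → $348,500; Delacroix 81,821.95 → $81,820.
Rounding difference +$5 on remainder applied to Bergstrom.
Totals: Bergstrom $47,330 + $389,415 = $436,745; Sato $47,330 + $104,550 = $151,880; Nwosu $47,330 + $348,500 = $395,830; Delacroix $47,330 + $81,820 = $129,150.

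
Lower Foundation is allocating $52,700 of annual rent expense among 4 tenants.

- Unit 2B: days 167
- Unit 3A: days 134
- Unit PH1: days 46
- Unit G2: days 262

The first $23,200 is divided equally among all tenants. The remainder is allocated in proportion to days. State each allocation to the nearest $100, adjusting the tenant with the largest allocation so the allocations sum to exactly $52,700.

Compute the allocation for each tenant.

Unit 2B: $13,900 | Unit 3A: $12,300 | Unit PH1: $8,000 | Unit G2: $18,500

Equal tier: $23,200 ÷ 4 = $5,800 apiece.
Remainder $29,500 by days (total 609): Unit 2B 8,089.49 → $8,100; Unit 3A 6,490.97 → $6,500; Unit PH1 2,228.24 → $2,200; Unit G2 12,691.30 → $12,700.
Totals: Unit 2B $5,800 + $8,100 = $13,900; Unit 3A $5,800 + $6,500 = $12,300; Unit PH1 $5,800 + $2,200 = $8,000; Unit G2 $5,800 + $12,700 = $18,500.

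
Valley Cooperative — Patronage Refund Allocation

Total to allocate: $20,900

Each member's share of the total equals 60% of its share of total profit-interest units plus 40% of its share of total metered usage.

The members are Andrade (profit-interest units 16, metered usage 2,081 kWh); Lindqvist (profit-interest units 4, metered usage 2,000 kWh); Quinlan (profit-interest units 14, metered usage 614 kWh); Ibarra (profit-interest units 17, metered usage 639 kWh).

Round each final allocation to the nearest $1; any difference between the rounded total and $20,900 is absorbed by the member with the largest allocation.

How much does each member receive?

Andrade: $7,195 | Lindqvist: $4,118 | Quinlan: $4,405 | Ibarra: $5,182

Profit-interest units total 51; metered usage total 5,334.
Combined weights (60% profit-interest units + 40% metered usage): Andrade 0.3443; Lindqvist 0.1970; Quinlan 0.2108; Ibarra 0.2479.
Pro-rata amounts: Andrade 7,195.68; Lindqvist 4,118.14; Quinlan 4,404.68; Ibarra 5,181.51.
At nearest $1: Andrade $7,196; Lindqvist $4,118; Quinlan $4,405; Ibarra $5,182. Sum = $20,901.
Difference $20,900 − $20,901 = −$1 applied to largest allocation (Andrade): Andrade becomes $7,195.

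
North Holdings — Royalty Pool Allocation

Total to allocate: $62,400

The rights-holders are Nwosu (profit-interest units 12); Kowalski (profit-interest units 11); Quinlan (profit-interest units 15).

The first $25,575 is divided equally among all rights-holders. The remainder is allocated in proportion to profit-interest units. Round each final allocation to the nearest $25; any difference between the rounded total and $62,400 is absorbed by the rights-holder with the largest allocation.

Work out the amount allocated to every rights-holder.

Nwosu: $20,150 | Kowalski: $19,175 | Quinlan: $23,075

$25,575 shared equally gives $8,525 per rights-holder.
Remainder $36,825 by profit-interest units (total 38): Nwosu 11,628.95 → $11,625; Kowalski 10,659.87 → $10,650; Quinlan 14,536.18 → $14,525.
Rounding difference +$25 on remainder applied to Quinlan.
Totals: Nwosu $8,525 + $11,625 = $20,150; Kowalski $8,525 + $10,650 = $19,175; Quinlan $8,525 + $14,550 = $23,075.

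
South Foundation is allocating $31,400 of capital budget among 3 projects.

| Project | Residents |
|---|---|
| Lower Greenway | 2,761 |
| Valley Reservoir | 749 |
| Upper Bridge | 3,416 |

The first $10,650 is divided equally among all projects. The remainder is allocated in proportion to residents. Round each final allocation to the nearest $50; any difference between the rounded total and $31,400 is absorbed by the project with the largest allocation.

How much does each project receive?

Lower Greenway: $11,800 | Valley Reservoir: $5,800 | Upper Bridge: $13,800

Equal tier: $10,650 ÷ 3 = $3,550 apiece.
Remainder $20,750 by residents (total 6,926): Lower Greenway 8,271.84 → $8,250; Valley Reservoir 2,243.97 → $2,250; Upper Bridge 10,234.19 → $10,250.
Totals: Lower Greenway $3,550 + $8,250 = $11,800; Valley Reservoir $3,550 + $2,250 = $5,800; Upper Bridge $3,550 + $10,250 = $13,800.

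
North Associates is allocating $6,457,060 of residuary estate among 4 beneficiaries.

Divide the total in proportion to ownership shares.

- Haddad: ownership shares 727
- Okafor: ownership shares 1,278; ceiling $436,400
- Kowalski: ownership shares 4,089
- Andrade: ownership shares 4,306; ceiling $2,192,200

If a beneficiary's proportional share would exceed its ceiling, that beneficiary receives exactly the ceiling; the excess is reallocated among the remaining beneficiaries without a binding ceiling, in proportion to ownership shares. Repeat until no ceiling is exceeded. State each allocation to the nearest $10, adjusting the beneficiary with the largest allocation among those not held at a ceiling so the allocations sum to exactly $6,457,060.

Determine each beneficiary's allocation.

Haddad: $577,930; Okafor: $436,400; Kowalski: $3,250,530; Andrade: $2,192,200

Sum of ownership shares: 10,400.
Pro-rata shares before constraints: Haddad 451,373.33; Okafor 793,473.33; Kowalski 2,538,742.15; Andrade 2,673,471.19.
Cap binds for Okafor ($436,400), Andrade ($2,192,200); residual $3,828,460 reallocated over remaining ownership shares 4,816.
Remaining shares: Haddad 577,925.75 → $577,930; Kowalski 3,250,534.25 → $3,250,530.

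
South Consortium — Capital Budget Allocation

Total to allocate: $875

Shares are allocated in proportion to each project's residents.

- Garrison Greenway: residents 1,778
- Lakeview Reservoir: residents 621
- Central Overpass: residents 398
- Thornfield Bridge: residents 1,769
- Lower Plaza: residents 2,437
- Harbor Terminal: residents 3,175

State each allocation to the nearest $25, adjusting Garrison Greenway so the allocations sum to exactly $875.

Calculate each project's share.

Total residents = 10,178.
Proportional shares: Garrison Greenway 1,778/10,178 × $875 = 152.85; Lakeview Reservoir 621/10,178 × $875 = 53.39; Central Overpass 398/10,178 × $875 = 34.22; Thornfield Bridge 1,769/10,178 × $875 = 152.08; Lower Plaza 2,437/10,178 × $875 = 209.51; Harbor Terminal 3,175/10,178 × $875 = 272.95.
After rounding ($25): Garrison Greenway $150; Lakeview Reservoir $50; Central Overpass $25; Thornfield Bridge $150; Lower Plaza $200; Harbor Terminal $275. Sum = $850.
Difference $875 − $850 = +$25 applied to Garrison Greenway: Garrison Greenway becomes $175.

Garrison Greenway: $175 · Lakeview Reservoir: $50 · Central Overpass: $25 · Thornfield Bridge: $150 · Lower Plaza: $200 · Harbor Terminal: $275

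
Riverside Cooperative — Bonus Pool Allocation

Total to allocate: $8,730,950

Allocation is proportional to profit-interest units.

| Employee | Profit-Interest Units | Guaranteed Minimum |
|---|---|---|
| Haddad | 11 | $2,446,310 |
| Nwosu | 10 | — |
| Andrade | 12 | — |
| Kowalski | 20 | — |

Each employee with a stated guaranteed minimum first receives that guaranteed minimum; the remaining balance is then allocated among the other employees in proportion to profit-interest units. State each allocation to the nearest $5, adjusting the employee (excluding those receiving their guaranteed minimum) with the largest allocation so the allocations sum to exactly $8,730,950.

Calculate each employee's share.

Haddad: $2,446,310 | Nwosu: $1,496,345 | Andrade: $1,795,610 | Kowalski: $2,992,685

Fund the minimums — Haddad $2,446,310. Remaining pool $6,284,640.
Remaining pool split over remaining profit-interest units 42: Nwosu 1,496,342.86 → $1,496,345; Andrade 1,795,611.43 → $1,795,610; Kowalski 2,992,685.71 → $2,992,685.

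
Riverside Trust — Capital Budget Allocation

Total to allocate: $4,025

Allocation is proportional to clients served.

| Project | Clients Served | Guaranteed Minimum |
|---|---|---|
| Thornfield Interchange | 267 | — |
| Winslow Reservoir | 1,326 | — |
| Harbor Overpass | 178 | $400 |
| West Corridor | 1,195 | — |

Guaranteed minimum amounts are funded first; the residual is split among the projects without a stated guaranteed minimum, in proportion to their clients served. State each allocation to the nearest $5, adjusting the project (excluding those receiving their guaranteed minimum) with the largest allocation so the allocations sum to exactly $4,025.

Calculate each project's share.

Guaranteed amounts: Harbor Overpass $400. Balance $3,625.
Balance split over remaining clients served 2,788: Thornfield Interchange 347.16 → $345; Winslow Reservoir 1,724.09 → $1,725; West Corridor 1,553.76 → $1,555.

Thornfield Interchange: $345 | Winslow Reservoir: $1,725 | Harbor Overpass: $400 | West Corridor: $1,555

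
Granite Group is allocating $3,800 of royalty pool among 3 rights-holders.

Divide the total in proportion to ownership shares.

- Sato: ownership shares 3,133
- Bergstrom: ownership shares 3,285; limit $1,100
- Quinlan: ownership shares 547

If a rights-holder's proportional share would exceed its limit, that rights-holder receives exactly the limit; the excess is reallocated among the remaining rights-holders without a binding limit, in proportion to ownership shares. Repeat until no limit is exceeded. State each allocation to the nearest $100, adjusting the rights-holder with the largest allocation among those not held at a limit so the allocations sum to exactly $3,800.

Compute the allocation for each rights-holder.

Sum of ownership shares: 6,965.
Proportional shares (ignoring caps): Sato 1,709.32; Bergstrom 1,792.25; Quinlan 298.44.
Capped: Bergstrom ($1,100); residual $2,700 reallocated over remaining ownership shares 3,680.
Remaining shares: Sato 2,298.67 → $2,300; Quinlan 401.33 → $400.

Sato: $2,300 | Bergstrom: $1,100 | Quinlan: $400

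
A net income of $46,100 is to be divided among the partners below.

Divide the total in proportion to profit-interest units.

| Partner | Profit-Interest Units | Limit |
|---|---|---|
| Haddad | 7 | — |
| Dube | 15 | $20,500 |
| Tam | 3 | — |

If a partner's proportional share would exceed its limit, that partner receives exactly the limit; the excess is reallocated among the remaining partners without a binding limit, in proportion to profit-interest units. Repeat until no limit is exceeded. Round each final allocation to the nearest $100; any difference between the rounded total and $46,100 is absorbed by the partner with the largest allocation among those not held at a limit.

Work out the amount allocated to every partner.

Haddad: $17,900 · Dube: $20,500 · Tam: $7,700

Profit-interest units total: 25.
Proportional shares (ignoring caps): Haddad 12,908.00; Dube 27,660.00; Tam 5,532.00.
Held at cap: Dube ($20,500); residual $25,600 reallocated over remaining profit-interest units 10.
Remaining shares: Haddad 17,920.00 → $17,900; Tam 7,680.00 → $7,700.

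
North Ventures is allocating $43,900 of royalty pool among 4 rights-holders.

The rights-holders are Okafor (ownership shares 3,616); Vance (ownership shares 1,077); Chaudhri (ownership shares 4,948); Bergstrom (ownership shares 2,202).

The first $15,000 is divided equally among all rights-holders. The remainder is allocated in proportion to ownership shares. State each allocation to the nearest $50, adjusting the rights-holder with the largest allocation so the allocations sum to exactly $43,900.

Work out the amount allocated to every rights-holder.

Okafor: $12,550; Vance: $6,400; Chaudhri: $15,850; Bergstrom: $9,100

$15,000 shared equally gives $3,750 per rights-holder.
Remainder $28,900 by ownership shares (total 11,843): Okafor 8,823.98 → $8,800; Vance 2,628.16 → $2,650; Chaudhri 12,074.41 → $12,050; Bergstrom 5,373.45 → $5,350.
Rounding difference +$50 on remainder applied to Chaudhri.
Totals: Okafor $3,750 + $8,800 = $12,550; Vance $3,750 + $2,650 = $6,400; Chaudhri $3,750 + $12,100 = $15,850; Bergstrom $3,750 + $5,350 = $9,100.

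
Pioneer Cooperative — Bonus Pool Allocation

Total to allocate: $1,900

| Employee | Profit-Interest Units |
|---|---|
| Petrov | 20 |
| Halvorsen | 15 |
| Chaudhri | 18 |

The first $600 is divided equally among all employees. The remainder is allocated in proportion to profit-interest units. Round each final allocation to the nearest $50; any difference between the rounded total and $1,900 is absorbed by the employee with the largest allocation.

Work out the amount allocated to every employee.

Equal tier: $600 ÷ 3 = $200 apiece.
Remainder $1,300 by profit-interest units (total 53): Petrov 490.57 → $500; Halvorsen 367.92 → $350; Chaudhri 441.51 → $450.
Totals: Petrov $200 + $500 = $700; Halvorsen $200 + $350 = $550; Chaudhri $200 + $450 = $650.

Petrov: $700 | Halvorsen: $550 | Chaudhri: $650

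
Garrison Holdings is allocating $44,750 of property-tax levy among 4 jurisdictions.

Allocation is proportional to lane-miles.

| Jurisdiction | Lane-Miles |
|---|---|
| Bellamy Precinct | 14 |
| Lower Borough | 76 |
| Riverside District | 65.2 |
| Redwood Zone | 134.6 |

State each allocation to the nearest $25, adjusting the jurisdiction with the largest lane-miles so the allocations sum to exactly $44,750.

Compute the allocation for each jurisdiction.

Total lane-miles = 289.8.
Proportional shares: Bellamy Precinct 14/289.8 × $44,750 = 2,161.84; Lower Borough 76/289.8 × $44,750 = 11,735.68; Riverside District 65.2/289.8 × $44,750 = 10,067.98; Redwood Zone 134.6/289.8 × $44,750 = 20,784.51.
Rounded to nearest $25: Bellamy Precinct $2,150; Lower Borough $11,725; Riverside District $10,075; Redwood Zone $20,775. Sum = $44,725.
Difference $44,750 − $44,725 = +$25 applied to largest lane-miles (Redwood Zone): Redwood Zone becomes $20,800.

Bellamy Precinct: $2,150 · Lower Borough: $11,725 · Riverside District: $10,075 · Redwood Zone: $20,800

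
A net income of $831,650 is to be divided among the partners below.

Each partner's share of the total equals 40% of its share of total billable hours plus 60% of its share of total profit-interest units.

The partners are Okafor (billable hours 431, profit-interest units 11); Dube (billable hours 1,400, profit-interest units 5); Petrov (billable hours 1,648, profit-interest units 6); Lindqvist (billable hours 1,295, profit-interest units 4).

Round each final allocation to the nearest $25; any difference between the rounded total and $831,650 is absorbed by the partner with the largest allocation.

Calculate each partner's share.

Okafor: $241,150 | Dube: $193,525 | Petrov: $229,975 | Lindqvist: $167,000

Billable hours total 4,774; profit-interest units total 26.
Combined weights (40% billable hours + 60% profit-interest units): Okafor 0.2900; Dube 0.2327; Petrov 0.2765; Lindqvist 0.2008.
Proportional shares: Okafor 241,143.93; Dube 193,513.87; Petrov 229,986.83; Lindqvist 167,005.38.
Rounded to nearest $25: Okafor $241,150; Dube $193,525; Petrov $229,975; Lindqvist $167,000. Sum = $831,650.
Rounded total matches; no reconciliation needed.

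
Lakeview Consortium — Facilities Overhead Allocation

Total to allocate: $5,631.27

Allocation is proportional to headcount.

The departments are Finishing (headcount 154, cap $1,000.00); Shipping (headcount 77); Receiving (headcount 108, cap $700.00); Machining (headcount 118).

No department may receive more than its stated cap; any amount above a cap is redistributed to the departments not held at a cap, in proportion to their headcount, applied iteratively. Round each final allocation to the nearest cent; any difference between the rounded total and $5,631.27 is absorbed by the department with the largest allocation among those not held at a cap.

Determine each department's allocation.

Finishing: $1,000.00 · Shipping: $1,552.35 · Receiving: $700.00 · Machining: $2,378.92

Sum of headcount: 457.
Proportional shares (ignoring caps): Finishing 1,897.6271; Shipping 948.8135; Receiving 1,330.8034; Machining 1,454.0260.
Held at cap: Finishing ($1,000.00), Receiving ($700.00); balance $3,931.27 reallocated over remaining headcount 195.
Remaining shares: Shipping 1,552.3476 → $1,552.35; Machining 2,378.9224 → $2,378.92.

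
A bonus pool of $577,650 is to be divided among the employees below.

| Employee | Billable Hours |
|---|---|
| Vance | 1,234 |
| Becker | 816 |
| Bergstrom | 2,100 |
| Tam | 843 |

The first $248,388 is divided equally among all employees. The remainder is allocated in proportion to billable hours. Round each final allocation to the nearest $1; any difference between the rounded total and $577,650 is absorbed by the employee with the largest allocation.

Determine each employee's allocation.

Vance: $143,473 | Becker: $115,908 | Bergstrom: $200,581 | Tam: $117,688

First tranche $248,388 split equally: $62,097 each.
Remainder $329,262 by billable hours (total 4,993): Vance 81,375.79 → $81,376; Becker 53,810.89 → $53,811; Bergstrom 138,483.92 → $138,484; Tam 55,591.40 → $55,591.
Totals: Vance $62,097 + $81,376 = $143,473; Becker $62,097 + $53,811 = $115,908; Bergstrom $62,097 + $138,484 = $200,581; Tam $62,097 + $55,591 = $117,688.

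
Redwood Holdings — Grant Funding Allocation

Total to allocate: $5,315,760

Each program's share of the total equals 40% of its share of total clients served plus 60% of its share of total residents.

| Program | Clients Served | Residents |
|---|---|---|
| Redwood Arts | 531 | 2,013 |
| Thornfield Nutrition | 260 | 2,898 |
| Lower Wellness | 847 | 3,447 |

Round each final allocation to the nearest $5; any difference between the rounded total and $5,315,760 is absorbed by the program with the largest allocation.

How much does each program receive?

Clients served total 1,638; residents total 8,358.
Blended shares (40% clients served + 60% residents): Redwood Arts 0.2742; Thornfield Nutrition 0.2715; Lower Wellness 0.4543.
Pro-rata amounts: Redwood Arts 1,457,467.56; Thornfield Nutrition 1,443,400.35; Lower Wellness 2,414,892.09.
Rounded to nearest $5: Redwood Arts $1,457,470; Thornfield Nutrition $1,443,400; Lower Wellness $2,414,890. Sum = $5,315,760.
No rounding difference to absorb.

Redwood Arts: $1,457,470 | Thornfield Nutrition: $1,443,400 | Lower Wellness: $2,414,890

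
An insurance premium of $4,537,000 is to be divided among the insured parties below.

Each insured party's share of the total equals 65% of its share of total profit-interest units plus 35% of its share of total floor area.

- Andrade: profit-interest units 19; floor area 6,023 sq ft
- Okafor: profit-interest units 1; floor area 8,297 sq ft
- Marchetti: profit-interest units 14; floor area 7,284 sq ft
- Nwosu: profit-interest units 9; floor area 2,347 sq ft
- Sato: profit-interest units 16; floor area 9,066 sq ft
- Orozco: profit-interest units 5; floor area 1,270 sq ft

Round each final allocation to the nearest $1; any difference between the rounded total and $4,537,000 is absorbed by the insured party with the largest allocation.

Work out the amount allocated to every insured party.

Totals — profit-interest units 64, floor area 34,287.
Blended shares (65% profit-interest units + 35% floor area): Andrade 0.2545; Okafor 0.0949; Marchetti 0.2165; Nwosu 0.1154; Sato 0.2550; Orozco 0.0637.
Unrounded shares: Andrade 1,154,445.26; Okafor 430,341.78; Marchetti 982,452.01; Nwosu 523,407.87; Sato 1,157,140.43; Orozco 289,212.64.
At nearest $1: Andrade $1,154,445; Okafor $430,342; Marchetti $982,452; Nwosu $523,408; Sato $1,157,140; Orozco $289,213. Sum = $4,537,000.
Sum already equals the total — no adjustment.

Andrade: $1,154,445 | Okafor: $430,342 | Marchetti: $982,452 | Nwosu: $523,408 | Sato: $1,157,140 | Orozco: $289,213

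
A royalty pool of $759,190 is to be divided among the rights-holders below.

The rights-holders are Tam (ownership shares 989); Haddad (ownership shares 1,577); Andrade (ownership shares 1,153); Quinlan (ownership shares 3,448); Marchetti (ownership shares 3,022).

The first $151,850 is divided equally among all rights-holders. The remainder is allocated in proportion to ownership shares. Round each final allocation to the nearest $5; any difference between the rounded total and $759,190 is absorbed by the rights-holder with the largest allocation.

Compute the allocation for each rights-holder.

Equal tier: $151,850 ÷ 5 = $30,370 apiece.
Remainder $607,340 by ownership shares (total 10,189): Tam 58,951.74 → $58,950; Haddad 94,000.90 → $94,000; Andrade 68,727.35 → $68,725; Quinlan 205,526.38 → $205,525; Marchetti 180,133.62 → $180,135.
Rounding difference +$5 on remainder applied to Quinlan.
Totals: Tam $30,370 + $58,950 = $89,320; Haddad $30,370 + $94,000 = $124,370; Andrade $30,370 + $68,725 = $99,095; Quinlan $30,370 + $205,530 = $235,900; Marchetti $30,370 + $180,135 = $210,505.

Tam: $89,320; Haddad: $124,370; Andrade: $99,095; Quinlan: $235,900; Marchetti: $210,505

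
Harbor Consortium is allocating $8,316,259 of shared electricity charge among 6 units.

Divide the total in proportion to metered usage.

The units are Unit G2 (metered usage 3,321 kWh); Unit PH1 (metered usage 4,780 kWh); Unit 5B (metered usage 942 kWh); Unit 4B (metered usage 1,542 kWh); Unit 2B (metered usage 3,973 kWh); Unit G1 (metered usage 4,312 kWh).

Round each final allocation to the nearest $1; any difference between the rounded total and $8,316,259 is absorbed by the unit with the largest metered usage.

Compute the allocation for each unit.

Sum of metered usage: 18,870.
Proportional shares: Unit G2 3,321/18,870 × $8,316,259 = 1,463,608.70; Unit PH1 4,780/18,870 × $8,316,259 = 2,106,609.33; Unit 5B 942/18,870 × $8,316,259 = 415,151.88; Unit 4B 1,542/18,870 × $8,316,259 = 679,579.83; Unit 2B 3,973/18,870 × $8,316,259 = 1,750,953.74; Unit G1 4,312/18,870 × $8,316,259 = 1,900,355.53.
Rounded to nearest $1: Unit G2 $1,463,609; Unit PH1 $2,106,609; Unit 5B $415,152; Unit 4B $679,580; Unit 2B $1,750,954; Unit G1 $1,900,356. Sum = $8,316,260.
Difference $8,316,259 − $8,316,260 = −$1 applied to largest metered usage (Unit PH1): Unit PH1 becomes $2,106,608.

Unit G2: $1,463,609 | Unit PH1: $2,106,608 | Unit 5B: $415,152 | Unit 4B: $679,580 | Unit 2B: $1,750,954 | Unit G1: $1,900,356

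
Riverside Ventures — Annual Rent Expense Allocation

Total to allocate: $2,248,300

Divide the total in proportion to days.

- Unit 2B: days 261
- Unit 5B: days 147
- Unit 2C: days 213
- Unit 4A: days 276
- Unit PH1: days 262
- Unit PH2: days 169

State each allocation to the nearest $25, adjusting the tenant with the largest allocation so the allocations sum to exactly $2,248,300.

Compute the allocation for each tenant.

Unit 2B: $441,875; Unit 5B: $248,875; Unit 2C: $360,600; Unit 4A: $467,250; Unit PH1: $443,575; Unit PH2: $286,125

Days total: 1,328.
Unrounded shares: Unit 2B 261/1,328 × $2,248,300 = 441,872.21; Unit 5B 147/1,328 × $2,248,300 = 248,870.56; Unit 2C 213/1,328 × $2,248,300 = 360,608.36; Unit 4A 276/1,328 × $2,248,300 = 467,267.17; Unit PH1 262/1,328 × $2,248,300 = 443,565.21; Unit PH2 169/1,328 × $2,248,300 = 286,116.49.
At nearest $25: Unit 2B $441,875; Unit 5B $248,875; Unit 2C $360,600; Unit 4A $467,275; Unit PH1 $443,575; Unit PH2 $286,125. Sum = $2,248,325.
Difference $2,248,300 − $2,248,325 = −$25 applied to largest allocation (Unit 4A): Unit 4A becomes $467,250.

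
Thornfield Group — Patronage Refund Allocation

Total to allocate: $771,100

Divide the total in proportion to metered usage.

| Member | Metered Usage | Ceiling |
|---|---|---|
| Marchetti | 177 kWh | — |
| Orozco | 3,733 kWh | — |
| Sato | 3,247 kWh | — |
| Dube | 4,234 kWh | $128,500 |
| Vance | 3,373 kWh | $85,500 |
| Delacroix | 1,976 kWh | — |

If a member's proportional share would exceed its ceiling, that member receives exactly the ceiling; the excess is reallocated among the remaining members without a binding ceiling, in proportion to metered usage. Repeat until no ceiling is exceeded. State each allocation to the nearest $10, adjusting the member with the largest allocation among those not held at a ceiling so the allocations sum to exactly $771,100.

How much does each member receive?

Combined metered usage = 16,740.
Unconstrained shares: Marchetti 8,153.21; Orozco 171,954.38; Sato 149,567.60; Dube 195,032.10; Vance 155,371.58; Delacroix 91,021.12.
Cap binds for Dube ($128,500), Vance ($85,500); balance $557,100 reallocated over remaining metered usage 9,133.
Remaining shares: Marchetti 10,796.75 → $10,800; Orozco 227,707.69 → $227,710; Sato 198,062.38 → $198,060; Delacroix 120,533.19 → $120,530.

Marchetti: $10,800 · Orozco: $227,710 · Sato: $198,060 · Dube: $128,500 · Vance: $85,500 · Delacroix: $120,530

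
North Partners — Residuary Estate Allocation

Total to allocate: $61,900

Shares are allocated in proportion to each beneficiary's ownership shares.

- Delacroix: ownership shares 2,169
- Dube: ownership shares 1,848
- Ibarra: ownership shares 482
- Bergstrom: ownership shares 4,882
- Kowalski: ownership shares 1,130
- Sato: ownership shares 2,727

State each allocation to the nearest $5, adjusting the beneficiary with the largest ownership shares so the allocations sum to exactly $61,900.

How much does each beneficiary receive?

Total ownership shares = 2,169 + 1,848 + 482 + 4,882 + 1,130 + 2,727 = 13,238.
Unrounded shares: Delacroix 10,142.10; Dube 8,641.12; Ibarra 2,253.80; Bergstrom 22,827.90; Kowalski 5,283.80; Sato 12,751.27.
Rounded to nearest $5: Delacroix $10,140; Dube $8,640; Ibarra $2,255; Bergstrom $22,830; Kowalski $5,285; Sato $12,750. Sum = $61,900.
No rounding difference to absorb.

Delacroix: $10,140 · Dube: $8,640 · Ibarra: $2,255 · Bergstrom: $22,830 · Kowalski: $5,285 · Sato: $12,750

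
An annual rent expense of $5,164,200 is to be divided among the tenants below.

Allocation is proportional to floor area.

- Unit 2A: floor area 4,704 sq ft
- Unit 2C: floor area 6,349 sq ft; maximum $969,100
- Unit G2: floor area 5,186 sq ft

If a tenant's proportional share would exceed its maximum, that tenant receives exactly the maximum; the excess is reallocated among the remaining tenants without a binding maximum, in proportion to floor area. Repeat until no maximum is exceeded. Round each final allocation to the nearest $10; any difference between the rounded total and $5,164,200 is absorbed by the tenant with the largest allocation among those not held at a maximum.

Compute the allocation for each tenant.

Combined floor area = 16,239.
Proportional shares (ignoring caps): Unit 2A 1,495,929.36; Unit 2C 2,019,059.41; Unit G2 1,649,211.23.
Held at cap: Unit 2C ($969,100); residual $4,195,100 reallocated over remaining floor area 9,890.
Remaining shares: Unit 2A 1,995,323.60 → $1,995,320; Unit G2 2,199,776.40 → $2,199,780.

Unit 2A: $1,995,320; Unit 2C: $969,100; Unit G2: $2,199,780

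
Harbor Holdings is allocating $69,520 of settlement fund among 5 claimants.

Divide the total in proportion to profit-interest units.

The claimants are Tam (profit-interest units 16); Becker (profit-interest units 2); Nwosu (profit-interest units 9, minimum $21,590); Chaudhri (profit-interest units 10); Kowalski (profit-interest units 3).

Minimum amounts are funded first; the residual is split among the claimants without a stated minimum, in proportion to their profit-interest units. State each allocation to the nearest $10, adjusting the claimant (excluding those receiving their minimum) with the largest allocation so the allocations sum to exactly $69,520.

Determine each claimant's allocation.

Fund the minimums — Nwosu $21,590. Residual $47,930.
Residual split over remaining profit-interest units 31: Tam 24,738.06 → $24,740; Becker 3,092.26 → $3,090; Chaudhri 15,461.29 → $15,460; Kowalski 4,638.39 → $4,640.

Tam: $24,740; Becker: $3,090; Nwosu: $21,590; Chaudhri: $15,460; Kowalski: $4,640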